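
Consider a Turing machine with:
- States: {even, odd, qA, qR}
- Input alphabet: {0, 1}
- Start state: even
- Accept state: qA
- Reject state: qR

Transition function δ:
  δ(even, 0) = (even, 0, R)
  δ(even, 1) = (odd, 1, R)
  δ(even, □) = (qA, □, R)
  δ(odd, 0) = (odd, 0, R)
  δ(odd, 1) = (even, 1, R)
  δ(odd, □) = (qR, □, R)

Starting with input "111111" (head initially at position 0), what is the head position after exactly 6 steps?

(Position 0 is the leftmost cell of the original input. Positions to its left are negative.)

Execution trace (head position shown):
Step 0: [even]111111  (head at position 0)
Step 1: move right → 1[odd]11111  (head at position 1)
Step 2: move right → 11[even]1111  (head at position 2)
Step 3: move right → 111[odd]111  (head at position 3)
Step 4: move right → 1111[even]11  (head at position 4)
Step 5: move right → 11111[odd]1  (head at position 5)
Step 6: move right → 111111[even]□  (head at position 6)

After 6 steps, the head is at position 6.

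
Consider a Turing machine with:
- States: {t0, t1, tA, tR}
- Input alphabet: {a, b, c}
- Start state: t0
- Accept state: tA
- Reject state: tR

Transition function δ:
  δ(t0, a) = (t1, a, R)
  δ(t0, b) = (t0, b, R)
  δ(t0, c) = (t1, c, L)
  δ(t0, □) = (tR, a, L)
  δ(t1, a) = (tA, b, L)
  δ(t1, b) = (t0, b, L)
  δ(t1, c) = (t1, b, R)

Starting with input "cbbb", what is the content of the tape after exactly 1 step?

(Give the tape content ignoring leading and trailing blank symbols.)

Execution trace:
Initial: [t0]cbbb
Step 1: δ(t0, c) = (t1, c, L) → [t1]□cbbb

No transition is defined for δ(t1, □). By convention the machine halts and rejects.

After 1 step, the tape (ignoring leading/trailing blanks) is: cbbb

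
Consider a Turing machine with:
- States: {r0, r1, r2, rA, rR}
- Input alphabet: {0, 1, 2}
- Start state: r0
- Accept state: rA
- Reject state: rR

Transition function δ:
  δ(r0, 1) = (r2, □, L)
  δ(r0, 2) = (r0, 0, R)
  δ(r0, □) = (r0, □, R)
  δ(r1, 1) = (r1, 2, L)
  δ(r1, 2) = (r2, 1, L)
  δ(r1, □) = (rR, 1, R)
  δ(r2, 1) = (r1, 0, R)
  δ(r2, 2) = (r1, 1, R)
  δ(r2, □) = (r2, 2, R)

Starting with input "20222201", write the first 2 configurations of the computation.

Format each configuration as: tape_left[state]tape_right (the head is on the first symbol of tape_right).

Transitions applied:
Step 1: δ(r0, 2) = (r0, 0, R)

The first 2 configurations are:
[r0]20222201 ⊢ 0[r0]0222201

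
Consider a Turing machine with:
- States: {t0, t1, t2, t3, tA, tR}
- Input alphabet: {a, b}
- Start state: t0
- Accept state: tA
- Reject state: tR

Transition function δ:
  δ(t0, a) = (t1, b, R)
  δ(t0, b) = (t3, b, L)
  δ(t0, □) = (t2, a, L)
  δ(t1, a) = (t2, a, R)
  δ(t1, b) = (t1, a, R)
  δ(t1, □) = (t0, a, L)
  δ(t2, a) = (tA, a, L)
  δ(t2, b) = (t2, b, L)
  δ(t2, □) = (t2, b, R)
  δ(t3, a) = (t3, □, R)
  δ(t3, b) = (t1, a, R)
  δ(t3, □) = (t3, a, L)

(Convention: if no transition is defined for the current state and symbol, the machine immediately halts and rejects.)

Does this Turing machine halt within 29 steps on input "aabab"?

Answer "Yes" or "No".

Execution trace:
Initial: [t0]aabab
Step 1: δ(t0, a) = (t1, b, R) → b[t1]abab
Step 2: δ(t1, a) = (t2, a, R) → ba[t2]bab
Step 3: δ(t2, b) = (t2, b, L) → b[t2]abab
Step 4: δ(t2, a) = (tA, a, L) → [tA]babab

The machine reaches the accept state tA and halts.
The machine halted after 4 steps (within the 29-step bound).

Answer: Yes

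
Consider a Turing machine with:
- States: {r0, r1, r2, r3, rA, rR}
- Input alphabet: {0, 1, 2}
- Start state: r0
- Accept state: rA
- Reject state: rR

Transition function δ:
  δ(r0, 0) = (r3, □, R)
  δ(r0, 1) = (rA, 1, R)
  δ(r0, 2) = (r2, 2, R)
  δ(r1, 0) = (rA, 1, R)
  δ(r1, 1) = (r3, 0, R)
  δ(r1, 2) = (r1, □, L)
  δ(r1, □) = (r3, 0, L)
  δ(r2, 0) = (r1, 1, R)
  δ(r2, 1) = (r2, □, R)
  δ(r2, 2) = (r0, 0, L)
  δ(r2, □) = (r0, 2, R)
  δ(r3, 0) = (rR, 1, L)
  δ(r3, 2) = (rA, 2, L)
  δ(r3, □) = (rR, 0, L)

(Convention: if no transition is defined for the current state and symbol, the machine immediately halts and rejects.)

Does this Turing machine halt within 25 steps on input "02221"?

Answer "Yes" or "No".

Execution trace:
Initial: [r0]02221
Step 1: δ(r0, 0) = (r3, □, R) → □[r3]2221
Step 2: δ(r3, 2) = (rA, 2, L) → [rA]□2221

The machine reaches the accept state rA and halts.
The machine halted after 2 steps (within the 25-step bound).

Answer: Yes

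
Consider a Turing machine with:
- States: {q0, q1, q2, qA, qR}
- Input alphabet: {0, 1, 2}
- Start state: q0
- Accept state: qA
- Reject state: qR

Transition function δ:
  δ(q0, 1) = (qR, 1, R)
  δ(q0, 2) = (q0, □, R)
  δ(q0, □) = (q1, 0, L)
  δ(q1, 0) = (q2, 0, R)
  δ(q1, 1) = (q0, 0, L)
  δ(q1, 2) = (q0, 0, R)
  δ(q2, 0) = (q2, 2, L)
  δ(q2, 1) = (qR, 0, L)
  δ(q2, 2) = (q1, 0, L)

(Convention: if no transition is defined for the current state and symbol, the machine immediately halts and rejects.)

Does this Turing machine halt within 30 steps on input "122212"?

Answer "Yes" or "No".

Execution trace:
Initial: [q0]122212
Step 1: δ(q0, 1) = (qR, 1, R) → 1[qR]22212

The machine reaches the reject state qR and halts.
The machine halted after 1 step (within the 30-step bound).

Answer: Yes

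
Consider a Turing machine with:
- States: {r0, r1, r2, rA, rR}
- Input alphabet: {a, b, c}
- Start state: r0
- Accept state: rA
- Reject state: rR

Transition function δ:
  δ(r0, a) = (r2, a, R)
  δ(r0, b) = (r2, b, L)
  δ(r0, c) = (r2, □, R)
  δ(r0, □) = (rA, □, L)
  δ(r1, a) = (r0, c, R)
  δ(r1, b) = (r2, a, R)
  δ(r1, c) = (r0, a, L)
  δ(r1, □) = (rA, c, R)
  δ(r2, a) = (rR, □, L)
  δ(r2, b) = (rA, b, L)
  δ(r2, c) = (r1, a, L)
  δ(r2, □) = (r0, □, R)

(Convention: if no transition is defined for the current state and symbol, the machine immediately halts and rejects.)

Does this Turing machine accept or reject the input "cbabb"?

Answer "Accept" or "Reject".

Execution trace:
Initial: [r0]cbabb
Step 1: δ(r0, c) = (r2, □, R) → □[r2]babb
Step 2: δ(r2, b) = (rA, b, L) → [rA]□babb

The machine reaches the accept state rA and halts.

Answer: Accept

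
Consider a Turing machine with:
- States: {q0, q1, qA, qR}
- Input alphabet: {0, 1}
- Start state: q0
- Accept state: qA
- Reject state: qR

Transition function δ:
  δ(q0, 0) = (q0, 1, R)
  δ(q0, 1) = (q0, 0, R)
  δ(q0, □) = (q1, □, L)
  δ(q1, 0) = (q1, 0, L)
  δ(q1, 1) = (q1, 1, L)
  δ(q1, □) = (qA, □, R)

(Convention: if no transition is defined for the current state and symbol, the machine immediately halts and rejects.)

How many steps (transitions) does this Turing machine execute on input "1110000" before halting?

Execution trace:
Initial: [q0]1110000
Step 1: δ(q0, 1) = (q0, 0, R) → 0[q0]110000
Step 2: δ(q0, 1) = (q0, 0, R) → 00[q0]10000
Step 3: δ(q0, 1) = (q0, 0, R) → 000[q0]0000
Step 4: δ(q0, 0) = (q0, 1, R) → 0001[q0]000
Step 5: δ(q0, 0) = (q0, 1, R) → 00011[q0]00
Step 6: δ(q0, 0) = (q0, 1, R) → 000111[q0]0
Step 7: δ(q0, 0) = (q0, 1, R) → 0001111[q0]□
Step 8: δ(q0, □) = (q1, □, L) → 000111[q1]1□
Step 9: δ(q1, 1) = (q1, 1, L) → 00011[q1]11□
Step 10: δ(q1, 1) = (q1, 1, L) → 0001[q1]111□
Step 11: δ(q1, 1) = (q1, 1, L) → 000[q1]1111□
Step 12: δ(q1, 1) = (q1, 1, L) → 00[q1]01111□
Step 13: δ(q1, 0) = (q1, 0, L) → 0[q1]001111□
Step 14: δ(q1, 0) = (q1, 0, L) → [q1]0001111□
Step 15: δ(q1, 0) = (q1, 0, L) → [q1]□0001111□
Step 16: δ(q1, □) = (qA, □, R) → □[qA]0001111□

The machine reaches the accept state qA and halts.

The machine executed 16 steps before halting.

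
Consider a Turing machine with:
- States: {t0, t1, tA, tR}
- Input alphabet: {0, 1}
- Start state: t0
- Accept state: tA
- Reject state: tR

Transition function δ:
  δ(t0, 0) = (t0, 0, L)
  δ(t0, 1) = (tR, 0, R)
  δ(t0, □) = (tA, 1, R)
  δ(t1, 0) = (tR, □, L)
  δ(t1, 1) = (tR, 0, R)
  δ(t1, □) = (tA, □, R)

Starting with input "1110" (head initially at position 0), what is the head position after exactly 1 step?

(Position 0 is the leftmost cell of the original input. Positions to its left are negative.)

Execution trace (head position shown):
Step 0: [t0]1110  (head at position 0)
Step 1: move right → 0[tR]110  (head at position 1)

After 1 step, the head is at position 1.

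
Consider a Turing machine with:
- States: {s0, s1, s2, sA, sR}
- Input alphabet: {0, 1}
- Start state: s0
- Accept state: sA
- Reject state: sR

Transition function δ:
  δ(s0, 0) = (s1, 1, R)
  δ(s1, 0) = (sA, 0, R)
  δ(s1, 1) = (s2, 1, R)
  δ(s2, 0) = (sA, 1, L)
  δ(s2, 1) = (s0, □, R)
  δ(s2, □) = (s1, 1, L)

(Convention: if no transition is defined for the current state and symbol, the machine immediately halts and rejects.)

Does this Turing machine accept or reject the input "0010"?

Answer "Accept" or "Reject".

Execution trace:
Initial: [s0]0010
Step 1: δ(s0, 0) = (s1, 1, R) → 1[s1]010
Step 2: δ(s1, 0) = (sA, 0, R) → 10[sA]10

The machine reaches the accept state sA and halts.

Answer: Accept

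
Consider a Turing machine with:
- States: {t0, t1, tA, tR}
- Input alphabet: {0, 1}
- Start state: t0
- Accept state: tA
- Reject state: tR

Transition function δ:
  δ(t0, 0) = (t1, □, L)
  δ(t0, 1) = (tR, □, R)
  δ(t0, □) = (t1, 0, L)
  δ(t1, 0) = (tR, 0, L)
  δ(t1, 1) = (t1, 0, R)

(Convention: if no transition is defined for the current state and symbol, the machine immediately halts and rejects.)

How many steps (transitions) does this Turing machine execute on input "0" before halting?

Execution trace:
Initial: [t0]0
Step 1: δ(t0, 0) = (t1, □, L) → [t1]□□

No transition is defined for δ(t1, □). By convention the machine halts and rejects.

The machine executed 1 step before halting.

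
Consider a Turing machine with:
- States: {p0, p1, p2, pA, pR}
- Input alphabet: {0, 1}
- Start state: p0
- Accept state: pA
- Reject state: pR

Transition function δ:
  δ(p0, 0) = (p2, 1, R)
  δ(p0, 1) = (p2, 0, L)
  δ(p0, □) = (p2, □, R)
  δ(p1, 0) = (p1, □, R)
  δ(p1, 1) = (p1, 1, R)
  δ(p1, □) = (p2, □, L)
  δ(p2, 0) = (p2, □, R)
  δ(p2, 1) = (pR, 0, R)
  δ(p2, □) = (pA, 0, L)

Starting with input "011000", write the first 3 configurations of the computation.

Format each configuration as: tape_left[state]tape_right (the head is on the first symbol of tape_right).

Transitions applied:
Step 1: δ(p0, 0) = (p2, 1, R)
Step 2: δ(p2, 1) = (pR, 0, R)

The first 3 configurations are:
[p0]011000 ⊢ 1[p2]11000 ⊢ 10[pR]1000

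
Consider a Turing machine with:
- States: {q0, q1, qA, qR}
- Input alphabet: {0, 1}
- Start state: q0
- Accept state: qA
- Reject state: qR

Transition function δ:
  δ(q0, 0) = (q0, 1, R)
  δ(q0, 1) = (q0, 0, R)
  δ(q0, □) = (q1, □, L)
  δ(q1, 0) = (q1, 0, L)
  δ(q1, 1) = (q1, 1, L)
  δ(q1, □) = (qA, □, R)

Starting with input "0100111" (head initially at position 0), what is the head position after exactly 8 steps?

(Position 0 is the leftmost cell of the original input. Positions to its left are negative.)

Execution trace (head position shown):
Step 0: [q0]0100111  (head at position 0)
Step 1: move right → 1[q0]100111  (head at position 1)
Step 2: move right → 10[q0]00111  (head at position 2)
Step 3: move right → 101[q0]0111  (head at position 3)
Step 4: move right → 1011[q0]111  (head at position 4)
Step 5: move right → 10110[q0]11  (head at position 5)
Step 6: move right → 101100[q0]1  (head at position 6)
Step 7: move right → 1011000[q0]□  (head at position 7)
Step 8: move left → 101100[q1]0□  (head at position 6)

After 8 steps, the head is at position 6.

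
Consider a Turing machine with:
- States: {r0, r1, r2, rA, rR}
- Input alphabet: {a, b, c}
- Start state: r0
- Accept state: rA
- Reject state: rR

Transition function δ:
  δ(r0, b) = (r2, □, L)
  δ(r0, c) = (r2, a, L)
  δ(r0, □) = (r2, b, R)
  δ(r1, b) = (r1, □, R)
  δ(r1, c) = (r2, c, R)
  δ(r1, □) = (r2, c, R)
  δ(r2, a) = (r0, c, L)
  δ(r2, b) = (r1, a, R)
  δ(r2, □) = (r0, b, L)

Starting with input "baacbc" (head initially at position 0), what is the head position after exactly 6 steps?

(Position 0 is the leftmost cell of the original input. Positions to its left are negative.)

Execution trace (head position shown):
Step 0: [r0]baacbc  (head at position 0)
Step 1: move left → [r2]□□aacbc  (head at position -1)
Step 2: move left → [r0]□b□aacbc  (head at position -2)
Step 3: move right → b[r2]b□aacbc  (head at position -1)
Step 4: move right → ba[r1]□aacbc  (head at position 0)
Step 5: move right → bac[r2]aacbc  (head at position 1)
Step 6: move left → ba[r0]ccacbc  (head at position 0)

After 6 steps, the head is at position 0.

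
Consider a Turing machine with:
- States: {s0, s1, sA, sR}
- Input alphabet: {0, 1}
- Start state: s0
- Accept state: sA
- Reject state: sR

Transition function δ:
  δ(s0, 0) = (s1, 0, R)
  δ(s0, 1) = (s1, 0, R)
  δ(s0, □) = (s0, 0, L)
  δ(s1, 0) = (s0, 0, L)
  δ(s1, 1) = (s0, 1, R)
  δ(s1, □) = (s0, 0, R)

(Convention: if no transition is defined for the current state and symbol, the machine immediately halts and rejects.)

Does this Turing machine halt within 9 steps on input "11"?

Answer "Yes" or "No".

Execution trace:
Initial: [s0]11
Step 1: δ(s0, 1) = (s1, 0, R) → 0[s1]1
Step 2: δ(s1, 1) = (s0, 1, R) → 01[s0]□
Step 3: δ(s0, □) = (s0, 0, L) → 0[s0]10
Step 4: δ(s0, 1) = (s1, 0, R) → 00[s1]0
Step 5: δ(s1, 0) = (s0, 0, L) → 0[s0]00
Step 6: δ(s0, 0) = (s1, 0, R) → 00[s1]0
Step 7: δ(s1, 0) = (s0, 0, L) → 0[s0]00
Step 8: δ(s0, 0) = (s1, 0, R) → 00[s1]0
Step 9: δ(s1, 0) = (s0, 0, L) → 0[s0]00

The machine has not reached a halting state after 9 steps.
The machine did not halt within the 9-step bound.

Answer: No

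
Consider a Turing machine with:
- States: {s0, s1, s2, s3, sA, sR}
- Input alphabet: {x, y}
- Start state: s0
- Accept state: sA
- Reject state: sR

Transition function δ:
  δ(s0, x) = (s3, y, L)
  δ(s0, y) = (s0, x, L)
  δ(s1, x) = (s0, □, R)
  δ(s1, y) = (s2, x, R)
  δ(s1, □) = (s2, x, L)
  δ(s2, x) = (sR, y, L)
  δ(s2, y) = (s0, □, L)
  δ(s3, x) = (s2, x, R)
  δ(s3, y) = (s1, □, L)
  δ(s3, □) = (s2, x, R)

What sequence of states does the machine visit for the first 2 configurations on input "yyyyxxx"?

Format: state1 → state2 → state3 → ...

Execution trace:
Initial: [s0]yyyyxxx
Step 1: δ(s0, y) = (s0, x, L) → [s0]□xyyyxxx

No transition is defined for δ(s0, □). By convention the machine halts and rejects.

State sequence: s0 → s0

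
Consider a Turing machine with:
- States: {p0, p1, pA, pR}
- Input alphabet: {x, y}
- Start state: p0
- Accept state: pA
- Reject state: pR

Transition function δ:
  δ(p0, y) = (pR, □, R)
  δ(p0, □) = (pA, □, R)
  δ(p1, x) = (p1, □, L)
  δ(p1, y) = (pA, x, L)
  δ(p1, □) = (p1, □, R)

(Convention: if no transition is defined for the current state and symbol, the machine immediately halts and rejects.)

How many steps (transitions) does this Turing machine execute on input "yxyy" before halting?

Execution trace:
Initial: [p0]yxyy
Step 1: δ(p0, y) = (pR, □, R) → □[pR]xyy

The machine reaches the reject state pR and halts.

The machine executed 1 step before halting.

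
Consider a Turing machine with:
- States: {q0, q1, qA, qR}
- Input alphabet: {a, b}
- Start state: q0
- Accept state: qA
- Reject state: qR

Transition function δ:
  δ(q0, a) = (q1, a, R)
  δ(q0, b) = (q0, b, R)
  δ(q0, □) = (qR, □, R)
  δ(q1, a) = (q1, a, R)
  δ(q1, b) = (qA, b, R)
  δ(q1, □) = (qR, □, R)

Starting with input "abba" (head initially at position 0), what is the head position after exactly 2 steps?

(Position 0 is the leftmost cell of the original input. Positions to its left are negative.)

Execution trace (head position shown):
Step 0: [q0]abba  (head at position 0)
Step 1: move right → a[q1]bba  (head at position 1)
Step 2: move right → ab[qA]ba  (head at position 2)

After 2 steps, the head is at position 2.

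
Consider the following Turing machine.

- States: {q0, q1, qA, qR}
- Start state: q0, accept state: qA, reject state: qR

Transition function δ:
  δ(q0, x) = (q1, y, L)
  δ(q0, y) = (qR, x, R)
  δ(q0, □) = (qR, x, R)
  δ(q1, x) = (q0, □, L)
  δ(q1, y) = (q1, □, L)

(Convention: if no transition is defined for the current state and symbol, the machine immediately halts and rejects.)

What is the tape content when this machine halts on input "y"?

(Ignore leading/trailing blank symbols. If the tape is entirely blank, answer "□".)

Execution trace:
Initial: [q0]y
Step 1: δ(q0, y) = (qR, x, R) → x[qR]□

The machine reaches the reject state qR and halts.

Final tape (ignoring leading/trailing blanks): x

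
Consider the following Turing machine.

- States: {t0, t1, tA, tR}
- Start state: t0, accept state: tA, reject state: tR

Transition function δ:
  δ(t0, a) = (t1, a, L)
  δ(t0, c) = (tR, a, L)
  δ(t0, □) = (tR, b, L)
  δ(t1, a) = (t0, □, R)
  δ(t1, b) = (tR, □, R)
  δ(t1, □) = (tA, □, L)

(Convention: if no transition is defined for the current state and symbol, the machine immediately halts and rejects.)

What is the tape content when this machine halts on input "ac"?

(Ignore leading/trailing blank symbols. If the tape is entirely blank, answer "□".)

Execution trace:
Initial: [t0]ac
Step 1: δ(t0, a) = (t1, a, L) → [t1]□ac
Step 2: δ(t1, □) = (tA, □, L) → [tA]□□ac

The machine reaches the accept state tA and halts.

Final tape (ignoring leading/trailing blanks): ac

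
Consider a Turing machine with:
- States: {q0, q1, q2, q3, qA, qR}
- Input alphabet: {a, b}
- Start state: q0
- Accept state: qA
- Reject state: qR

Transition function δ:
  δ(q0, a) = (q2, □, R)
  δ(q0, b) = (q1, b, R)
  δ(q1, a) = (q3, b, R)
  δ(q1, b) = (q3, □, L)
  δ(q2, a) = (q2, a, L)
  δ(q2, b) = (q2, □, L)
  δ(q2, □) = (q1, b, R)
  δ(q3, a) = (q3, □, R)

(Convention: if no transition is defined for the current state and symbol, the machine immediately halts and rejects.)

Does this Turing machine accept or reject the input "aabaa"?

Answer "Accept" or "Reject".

Execution trace:
Initial: [q0]aabaa
Step 1: δ(q0, a) = (q2, □, R) → □[q2]abaa
Step 2: δ(q2, a) = (q2, a, L) → [q2]□abaa
Step 3: δ(q2, □) = (q1, b, R) → b[q1]abaa
Step 4: δ(q1, a) = (q3, b, R) → bb[q3]baa

No transition is defined for δ(q3, b). By convention the machine halts and rejects.

Answer: Reject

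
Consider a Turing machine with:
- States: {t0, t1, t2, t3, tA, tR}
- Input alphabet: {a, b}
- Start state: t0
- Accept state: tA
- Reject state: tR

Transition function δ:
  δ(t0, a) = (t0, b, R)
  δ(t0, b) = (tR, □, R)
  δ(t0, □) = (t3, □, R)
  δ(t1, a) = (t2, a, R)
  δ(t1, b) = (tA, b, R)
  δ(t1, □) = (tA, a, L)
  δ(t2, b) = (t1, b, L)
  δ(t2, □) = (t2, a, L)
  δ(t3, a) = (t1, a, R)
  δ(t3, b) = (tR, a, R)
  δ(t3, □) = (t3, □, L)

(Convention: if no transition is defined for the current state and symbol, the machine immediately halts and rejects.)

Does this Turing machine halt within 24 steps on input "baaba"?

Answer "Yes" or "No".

Execution trace:
Initial: [t0]baaba
Step 1: δ(t0, b) = (tR, □, R) → □[tR]aaba

The machine reaches the reject state tR and halts.
The machine halted after 1 step (within the 24-step bound).

Answer: Yes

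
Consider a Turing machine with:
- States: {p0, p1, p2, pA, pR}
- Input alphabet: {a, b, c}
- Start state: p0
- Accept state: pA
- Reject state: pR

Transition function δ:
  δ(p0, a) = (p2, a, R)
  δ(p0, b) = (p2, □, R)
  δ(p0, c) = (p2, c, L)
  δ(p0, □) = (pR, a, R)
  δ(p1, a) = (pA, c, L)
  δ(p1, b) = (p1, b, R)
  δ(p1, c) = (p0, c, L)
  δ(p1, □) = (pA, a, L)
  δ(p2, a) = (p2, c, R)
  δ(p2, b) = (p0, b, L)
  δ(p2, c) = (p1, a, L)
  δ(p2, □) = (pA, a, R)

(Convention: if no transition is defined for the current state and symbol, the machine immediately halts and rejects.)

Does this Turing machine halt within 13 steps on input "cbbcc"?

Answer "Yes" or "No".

Execution trace:
Initial: [p0]cbbcc
Step 1: δ(p0, c) = (p2, c, L) → [p2]□cbbcc
Step 2: δ(p2, □) = (pA, a, R) → a[pA]cbbcc

The machine reaches the accept state pA and halts.
The machine halted after 2 steps (within the 13-step bound).

Answer: Yes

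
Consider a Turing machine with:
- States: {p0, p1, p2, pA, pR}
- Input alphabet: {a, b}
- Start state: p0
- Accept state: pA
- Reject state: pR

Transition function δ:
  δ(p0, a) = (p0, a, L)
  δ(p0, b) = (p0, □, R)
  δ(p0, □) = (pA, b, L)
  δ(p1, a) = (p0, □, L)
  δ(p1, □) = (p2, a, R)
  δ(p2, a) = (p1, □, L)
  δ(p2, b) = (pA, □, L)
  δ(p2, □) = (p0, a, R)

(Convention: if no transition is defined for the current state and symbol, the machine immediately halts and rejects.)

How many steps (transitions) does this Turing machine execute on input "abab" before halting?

Execution trace:
Initial: [p0]abab
Step 1: δ(p0, a) = (p0, a, L) → [p0]□abab
Step 2: δ(p0, □) = (pA, b, L) → [pA]□babab

The machine reaches the accept state pA and halts.

The machine executed 2 steps before halting.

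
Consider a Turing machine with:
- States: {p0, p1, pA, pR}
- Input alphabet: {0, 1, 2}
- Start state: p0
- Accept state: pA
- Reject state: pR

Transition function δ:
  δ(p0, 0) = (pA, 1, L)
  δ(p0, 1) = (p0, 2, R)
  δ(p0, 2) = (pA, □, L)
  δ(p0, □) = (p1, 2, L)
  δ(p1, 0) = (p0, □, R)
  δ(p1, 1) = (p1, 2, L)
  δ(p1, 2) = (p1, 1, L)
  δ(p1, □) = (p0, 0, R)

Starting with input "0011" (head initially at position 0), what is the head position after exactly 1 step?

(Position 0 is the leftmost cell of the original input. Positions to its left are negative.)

Execution trace (head position shown):
Step 0: [p0]0011  (head at position 0)
Step 1: move left → [pA]□1011  (head at position -1)

After 1 step, the head is at position -1.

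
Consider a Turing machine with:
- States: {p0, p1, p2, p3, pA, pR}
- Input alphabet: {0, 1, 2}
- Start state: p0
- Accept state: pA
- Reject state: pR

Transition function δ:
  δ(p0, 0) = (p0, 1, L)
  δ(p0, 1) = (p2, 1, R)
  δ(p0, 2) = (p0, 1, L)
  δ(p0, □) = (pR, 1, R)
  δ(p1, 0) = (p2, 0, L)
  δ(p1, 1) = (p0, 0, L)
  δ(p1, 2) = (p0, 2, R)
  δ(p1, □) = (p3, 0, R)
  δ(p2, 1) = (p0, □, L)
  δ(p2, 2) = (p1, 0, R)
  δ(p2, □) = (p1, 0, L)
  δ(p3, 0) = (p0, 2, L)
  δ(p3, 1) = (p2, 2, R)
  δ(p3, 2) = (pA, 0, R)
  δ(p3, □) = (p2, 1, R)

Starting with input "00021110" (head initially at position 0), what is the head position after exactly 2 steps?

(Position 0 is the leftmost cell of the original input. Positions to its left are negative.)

Execution trace (head position shown):
Step 0: [p0]00021110  (head at position 0)
Step 1: move left → [p0]□10021110  (head at position -1)
Step 2: move right → 1[pR]10021110  (head at position 0)

After 2 steps, the head is at position 0.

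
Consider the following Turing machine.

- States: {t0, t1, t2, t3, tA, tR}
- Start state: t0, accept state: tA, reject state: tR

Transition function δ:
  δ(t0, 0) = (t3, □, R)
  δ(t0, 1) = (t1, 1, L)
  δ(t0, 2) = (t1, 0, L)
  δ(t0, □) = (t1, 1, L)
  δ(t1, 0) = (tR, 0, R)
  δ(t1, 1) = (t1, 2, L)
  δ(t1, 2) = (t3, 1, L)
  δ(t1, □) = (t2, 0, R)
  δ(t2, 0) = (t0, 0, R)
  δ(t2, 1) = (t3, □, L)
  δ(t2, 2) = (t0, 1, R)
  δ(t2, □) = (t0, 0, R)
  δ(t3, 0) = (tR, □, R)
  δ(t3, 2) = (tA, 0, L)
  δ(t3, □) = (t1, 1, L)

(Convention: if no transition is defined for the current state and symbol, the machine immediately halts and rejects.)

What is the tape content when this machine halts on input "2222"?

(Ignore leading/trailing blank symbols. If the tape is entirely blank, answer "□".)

Execution trace:
Initial: [t0]2222
Step 1: δ(t0, 2) = (t1, 0, L) → [t1]□0222
Step 2: δ(t1, □) = (t2, 0, R) → 0[t2]0222
Step 3: δ(t2, 0) = (t0, 0, R) → 00[t0]222
Step 4: δ(t0, 2) = (t1, 0, L) → 0[t1]0022
Step 5: δ(t1, 0) = (tR, 0, R) → 00[tR]022

The machine reaches the reject state tR and halts.

Final tape (ignoring leading/trailing blanks): 00022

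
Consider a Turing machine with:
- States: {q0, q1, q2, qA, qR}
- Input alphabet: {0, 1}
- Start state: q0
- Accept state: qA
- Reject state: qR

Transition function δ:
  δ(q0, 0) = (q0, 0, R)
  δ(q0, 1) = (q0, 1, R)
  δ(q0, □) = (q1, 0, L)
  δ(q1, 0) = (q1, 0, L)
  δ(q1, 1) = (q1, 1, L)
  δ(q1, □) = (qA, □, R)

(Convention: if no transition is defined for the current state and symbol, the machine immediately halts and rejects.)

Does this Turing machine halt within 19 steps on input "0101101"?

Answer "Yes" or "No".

Execution trace:
Initial: [q0]0101101
Step 1: δ(q0, 0) = (q0, 0, R) → 0[q0]101101
Step 2: δ(q0, 1) = (q0, 1, R) → 01[q0]01101
Step 3: δ(q0, 0) = (q0, 0, R) → 010[q0]1101
Step 4: δ(q0, 1) = (q0, 1, R) → 0101[q0]101
Step 5: δ(q0, 1) = (q0, 1, R) → 01011[q0]01
Step 6: δ(q0, 0) = (q0, 0, R) → 010110[q0]1
Step 7: δ(q0, 1) = (q0, 1, R) → 0101101[q0]□
Step 8: δ(q0, □) = (q1, 0, L) → 010110[q1]10
Step 9: δ(q1, 1) = (q1, 1, L) → 01011[q1]010
Step 10: δ(q1, 0) = (q1, 0, L) → 0101[q1]1010
Step 11: δ(q1, 1) = (q1, 1, L) → 010[q1]11010
Step 12: δ(q1, 1) = (q1, 1, L) → 01[q1]011010
Step 13: δ(q1, 0) = (q1, 0, L) → 0[q1]1011010
Step 14: δ(q1, 1) = (q1, 1, L) → [q1]01011010
Step 15: δ(q1, 0) = (q1, 0, L) → [q1]□01011010
Step 16: δ(q1, □) = (qA, □, R) → □[qA]01011010

The machine reaches the accept state qA and halts.
The machine halted after 16 steps (within the 19-step bound).

Answer: Yes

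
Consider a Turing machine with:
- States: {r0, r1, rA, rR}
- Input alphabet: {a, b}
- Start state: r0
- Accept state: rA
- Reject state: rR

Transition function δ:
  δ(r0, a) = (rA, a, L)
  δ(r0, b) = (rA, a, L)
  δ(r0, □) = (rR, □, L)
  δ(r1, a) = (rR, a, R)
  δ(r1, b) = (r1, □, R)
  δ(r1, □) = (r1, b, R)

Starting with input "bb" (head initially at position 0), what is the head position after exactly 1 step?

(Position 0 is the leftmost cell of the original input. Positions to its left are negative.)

Execution trace (head position shown):
Step 0: [r0]bb  (head at position 0)
Step 1: move left → [rA]□ab  (head at position -1)

After 1 step, the head is at position -1.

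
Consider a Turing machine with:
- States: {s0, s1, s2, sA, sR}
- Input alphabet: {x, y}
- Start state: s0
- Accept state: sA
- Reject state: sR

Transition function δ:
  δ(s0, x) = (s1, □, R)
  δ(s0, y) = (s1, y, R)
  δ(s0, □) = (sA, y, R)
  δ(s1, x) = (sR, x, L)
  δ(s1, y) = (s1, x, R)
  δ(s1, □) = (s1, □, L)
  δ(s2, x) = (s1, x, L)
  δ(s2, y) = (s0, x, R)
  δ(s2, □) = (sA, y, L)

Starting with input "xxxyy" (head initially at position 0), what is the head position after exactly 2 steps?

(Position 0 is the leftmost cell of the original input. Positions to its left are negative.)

Execution trace (head position shown):
Step 0: [s0]xxxyy  (head at position 0)
Step 1: move right → □[s1]xxyy  (head at position 1)
Step 2: move left → [sR]□xxyy  (head at position 0)

After 2 steps, the head is at position 0.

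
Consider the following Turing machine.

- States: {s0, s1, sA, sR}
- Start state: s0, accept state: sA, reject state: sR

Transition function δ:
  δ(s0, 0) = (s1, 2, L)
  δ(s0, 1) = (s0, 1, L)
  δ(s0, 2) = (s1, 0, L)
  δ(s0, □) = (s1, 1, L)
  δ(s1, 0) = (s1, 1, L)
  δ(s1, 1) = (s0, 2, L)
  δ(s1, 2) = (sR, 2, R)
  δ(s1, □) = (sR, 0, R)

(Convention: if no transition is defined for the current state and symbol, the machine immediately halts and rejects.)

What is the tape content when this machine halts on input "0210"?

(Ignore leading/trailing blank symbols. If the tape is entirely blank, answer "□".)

Execution trace:
Initial: [s0]0210
Step 1: δ(s0, 0) = (s1, 2, L) → [s1]□2210
Step 2: δ(s1, □) = (sR, 0, R) → 0[sR]2210

The machine reaches the reject state sR and halts.

Final tape (ignoring leading/trailing blanks): 02210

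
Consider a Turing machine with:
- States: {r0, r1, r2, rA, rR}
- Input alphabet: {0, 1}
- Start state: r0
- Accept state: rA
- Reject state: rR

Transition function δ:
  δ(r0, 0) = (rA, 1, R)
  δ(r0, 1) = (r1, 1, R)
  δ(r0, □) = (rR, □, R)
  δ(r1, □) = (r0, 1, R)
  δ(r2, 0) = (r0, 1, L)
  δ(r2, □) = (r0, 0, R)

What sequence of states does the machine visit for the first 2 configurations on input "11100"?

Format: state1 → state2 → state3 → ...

Execution trace:
Initial: [r0]11100
Step 1: δ(r0, 1) = (r1, 1, R) → 1[r1]1100

No transition is defined for δ(r1, 1). By convention the machine halts and rejects.

State sequence: r0 → r1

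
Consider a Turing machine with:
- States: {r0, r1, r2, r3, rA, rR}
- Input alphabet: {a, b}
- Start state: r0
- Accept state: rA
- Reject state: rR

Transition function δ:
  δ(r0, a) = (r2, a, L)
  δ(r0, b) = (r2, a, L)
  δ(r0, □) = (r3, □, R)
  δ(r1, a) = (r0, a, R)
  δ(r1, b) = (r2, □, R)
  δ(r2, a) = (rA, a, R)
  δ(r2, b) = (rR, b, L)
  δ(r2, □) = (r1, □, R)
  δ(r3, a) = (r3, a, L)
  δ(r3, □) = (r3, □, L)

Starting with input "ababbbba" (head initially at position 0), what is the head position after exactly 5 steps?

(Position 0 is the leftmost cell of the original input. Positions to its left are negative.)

Execution trace (head position shown):
Step 0: [r0]ababbbba  (head at position 0)
Step 1: move left → [r2]□ababbbba  (head at position -1)
Step 2: move right → □[r1]ababbbba  (head at position 0)
Step 3: move right → □a[r0]babbbba  (head at position 1)
Step 4: move left → □[r2]aaabbbba  (head at position 0)
Step 5: move right → □a[rA]aabbbba  (head at position 1)

After 5 steps, the head is at position 1.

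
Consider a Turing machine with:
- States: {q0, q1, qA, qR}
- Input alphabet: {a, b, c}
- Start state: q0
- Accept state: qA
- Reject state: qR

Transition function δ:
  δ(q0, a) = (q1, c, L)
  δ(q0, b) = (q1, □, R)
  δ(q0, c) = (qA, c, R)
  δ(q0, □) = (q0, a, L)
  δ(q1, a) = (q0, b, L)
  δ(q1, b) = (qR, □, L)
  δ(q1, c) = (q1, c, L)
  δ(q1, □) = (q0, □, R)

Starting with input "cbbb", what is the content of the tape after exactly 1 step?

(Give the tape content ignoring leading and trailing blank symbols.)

Execution trace:
Initial: [q0]cbbb
Step 1: δ(q0, c) = (qA, c, R) → c[qA]bbb

The machine reaches the accept state qA and halts.

After 1 step, the tape (ignoring leading/trailing blanks) is: cbbb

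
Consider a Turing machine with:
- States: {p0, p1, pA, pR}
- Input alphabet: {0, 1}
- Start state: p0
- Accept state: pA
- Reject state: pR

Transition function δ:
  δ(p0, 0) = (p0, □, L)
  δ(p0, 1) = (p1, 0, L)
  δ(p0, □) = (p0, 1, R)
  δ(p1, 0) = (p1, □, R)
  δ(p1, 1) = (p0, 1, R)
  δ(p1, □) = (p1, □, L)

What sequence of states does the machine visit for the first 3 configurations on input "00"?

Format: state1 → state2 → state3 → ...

Execution trace:
Initial: [p0]00
Step 1: δ(p0, 0) = (p0, □, L) → [p0]□□0
Step 2: δ(p0, □) = (p0, 1, R) → 1[p0]□0

State sequence: p0 → p0 → p0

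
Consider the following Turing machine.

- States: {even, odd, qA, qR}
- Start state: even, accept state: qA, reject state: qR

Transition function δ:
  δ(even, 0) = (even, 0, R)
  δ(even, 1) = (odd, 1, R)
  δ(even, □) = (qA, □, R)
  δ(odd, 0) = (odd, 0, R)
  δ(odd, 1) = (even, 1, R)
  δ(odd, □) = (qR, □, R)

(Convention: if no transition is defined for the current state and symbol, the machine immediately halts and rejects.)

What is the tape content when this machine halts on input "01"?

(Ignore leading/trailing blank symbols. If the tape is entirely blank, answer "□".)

Execution trace:
Initial: [even]01
Step 1: δ(even, 0) = (even, 0, R) → 0[even]1
Step 2: δ(even, 1) = (odd, 1, R) → 01[odd]□
Step 3: δ(odd, □) = (qR, □, R) → 01□[qR]□

The machine reaches the reject state qR and halts.

Final tape (ignoring leading/trailing blanks): 01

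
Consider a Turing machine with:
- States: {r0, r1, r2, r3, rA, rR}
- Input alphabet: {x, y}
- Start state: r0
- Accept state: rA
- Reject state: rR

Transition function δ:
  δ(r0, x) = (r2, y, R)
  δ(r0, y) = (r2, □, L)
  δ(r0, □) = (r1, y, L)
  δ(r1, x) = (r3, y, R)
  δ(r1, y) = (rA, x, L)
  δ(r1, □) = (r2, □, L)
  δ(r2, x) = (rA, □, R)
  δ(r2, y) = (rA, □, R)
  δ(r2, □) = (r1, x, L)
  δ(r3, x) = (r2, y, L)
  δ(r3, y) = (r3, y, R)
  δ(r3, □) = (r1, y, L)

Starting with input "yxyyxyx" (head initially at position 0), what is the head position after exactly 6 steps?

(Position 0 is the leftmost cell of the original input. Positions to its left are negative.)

Execution trace (head position shown):
Step 0: [r0]yxyyxyx  (head at position 0)
Step 1: move left → [r2]□□xyyxyx  (head at position -1)
Step 2: move left → [r1]□x□xyyxyx  (head at position -2)
Step 3: move left → [r2]□□x□xyyxyx  (head at position -3)
Step 4: move left → [r1]□x□x□xyyxyx  (head at position -4)
Step 5: move left → [r2]□□x□x□xyyxyx  (head at position -5)
Step 6: move left → [r1]□x□x□x□xyyxyx  (head at position -6)

After 6 steps, the head is at position -6.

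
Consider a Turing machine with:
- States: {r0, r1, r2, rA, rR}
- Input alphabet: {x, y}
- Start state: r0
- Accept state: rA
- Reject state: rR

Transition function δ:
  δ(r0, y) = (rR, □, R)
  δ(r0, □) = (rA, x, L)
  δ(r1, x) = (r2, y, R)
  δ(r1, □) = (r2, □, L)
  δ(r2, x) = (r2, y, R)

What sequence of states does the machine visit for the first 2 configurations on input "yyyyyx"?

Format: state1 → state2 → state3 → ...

Execution trace:
Initial: [r0]yyyyyx
Step 1: δ(r0, y) = (rR, □, R) → □[rR]yyyyx

The machine reaches the reject state rR and halts.

State sequence: r0 → rR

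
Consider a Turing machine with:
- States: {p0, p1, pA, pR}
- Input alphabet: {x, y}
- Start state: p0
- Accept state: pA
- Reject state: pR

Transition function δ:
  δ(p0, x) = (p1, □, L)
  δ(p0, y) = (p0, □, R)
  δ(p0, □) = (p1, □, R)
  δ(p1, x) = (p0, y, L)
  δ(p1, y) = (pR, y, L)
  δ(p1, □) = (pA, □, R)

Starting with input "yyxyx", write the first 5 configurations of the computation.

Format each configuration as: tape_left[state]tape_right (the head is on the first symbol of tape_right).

Transitions applied:
Step 1: δ(p0, y) = (p0, □, R)
Step 2: δ(p0, y) = (p0, □, R)
Step 3: δ(p0, x) = (p1, □, L)
Step 4: δ(p1, □) = (pA, □, R)

The first 5 configurations are:
[p0]yyxyx ⊢ □[p0]yxyx ⊢ □□[p0]xyx ⊢ □[p1]□□yx ⊢ □□[pA]□yx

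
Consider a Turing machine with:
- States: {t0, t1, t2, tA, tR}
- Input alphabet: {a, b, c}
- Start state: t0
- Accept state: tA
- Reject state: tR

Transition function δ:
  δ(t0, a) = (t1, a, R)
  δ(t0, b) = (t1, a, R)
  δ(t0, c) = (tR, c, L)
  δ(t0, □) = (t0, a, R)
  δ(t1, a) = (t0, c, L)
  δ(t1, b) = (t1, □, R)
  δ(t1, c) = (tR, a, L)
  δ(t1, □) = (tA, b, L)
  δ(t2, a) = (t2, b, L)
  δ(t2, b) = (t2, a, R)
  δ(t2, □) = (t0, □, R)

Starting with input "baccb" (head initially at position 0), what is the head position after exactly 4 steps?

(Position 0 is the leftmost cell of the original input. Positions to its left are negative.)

Execution trace (head position shown):
Step 0: [t0]baccb  (head at position 0)
Step 1: move right → a[t1]accb  (head at position 1)
Step 2: move left → [t0]acccb  (head at position 0)
Step 3: move right → a[t1]cccb  (head at position 1)
Step 4: move left → [tR]aaccb  (head at position 0)

After 4 steps, the head is at position 0.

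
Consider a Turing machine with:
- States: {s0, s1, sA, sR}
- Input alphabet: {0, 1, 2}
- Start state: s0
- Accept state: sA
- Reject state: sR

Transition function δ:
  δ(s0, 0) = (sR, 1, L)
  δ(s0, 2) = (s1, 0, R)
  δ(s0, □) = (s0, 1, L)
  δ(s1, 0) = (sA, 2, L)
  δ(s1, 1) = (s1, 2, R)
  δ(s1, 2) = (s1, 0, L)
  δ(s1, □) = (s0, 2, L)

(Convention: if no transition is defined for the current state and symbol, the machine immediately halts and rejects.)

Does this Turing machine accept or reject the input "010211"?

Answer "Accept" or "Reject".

Execution trace:
Initial: [s0]010211
Step 1: δ(s0, 0) = (sR, 1, L) → [sR]□110211

The machine reaches the reject state sR and halts.

Answer: Reject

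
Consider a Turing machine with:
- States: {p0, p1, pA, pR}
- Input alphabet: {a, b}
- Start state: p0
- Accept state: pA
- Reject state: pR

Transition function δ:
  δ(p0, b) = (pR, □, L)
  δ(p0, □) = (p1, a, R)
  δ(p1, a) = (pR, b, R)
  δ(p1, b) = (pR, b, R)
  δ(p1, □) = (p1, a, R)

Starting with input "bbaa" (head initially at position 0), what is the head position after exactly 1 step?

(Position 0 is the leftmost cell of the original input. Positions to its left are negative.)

Execution trace (head position shown):
Step 0: [p0]bbaa  (head at position 0)
Step 1: move left → [pR]□□baa  (head at position -1)

After 1 step, the head is at position -1.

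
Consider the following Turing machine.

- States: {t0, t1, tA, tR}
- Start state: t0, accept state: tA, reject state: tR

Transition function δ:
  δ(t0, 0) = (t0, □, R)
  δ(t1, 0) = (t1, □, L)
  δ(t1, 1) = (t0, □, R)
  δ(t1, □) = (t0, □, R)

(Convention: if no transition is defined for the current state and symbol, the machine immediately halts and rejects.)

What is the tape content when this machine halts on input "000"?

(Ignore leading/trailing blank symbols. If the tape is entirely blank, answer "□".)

Execution trace:
Initial: [t0]000
Step 1: δ(t0, 0) = (t0, □, R) → □[t0]00
Step 2: δ(t0, 0) = (t0, □, R) → □□[t0]0
Step 3: δ(t0, 0) = (t0, □, R) → □□□[t0]□

No transition is defined for δ(t0, □). By convention the machine halts and rejects.

Final tape (ignoring leading/trailing blanks): □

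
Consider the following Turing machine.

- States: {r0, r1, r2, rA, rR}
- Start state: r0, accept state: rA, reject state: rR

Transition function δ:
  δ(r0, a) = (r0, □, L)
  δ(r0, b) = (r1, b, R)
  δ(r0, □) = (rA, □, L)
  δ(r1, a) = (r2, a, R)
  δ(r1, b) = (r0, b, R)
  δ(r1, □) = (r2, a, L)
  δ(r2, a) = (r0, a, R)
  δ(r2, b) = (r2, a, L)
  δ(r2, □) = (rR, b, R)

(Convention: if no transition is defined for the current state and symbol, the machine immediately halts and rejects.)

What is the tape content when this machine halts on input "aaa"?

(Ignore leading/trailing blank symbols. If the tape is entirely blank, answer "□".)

Execution trace:
Initial: [r0]aaa
Step 1: δ(r0, a) = (r0, □, L) → [r0]□□aa
Step 2: δ(r0, □) = (rA, □, L) → [rA]□□□aa

The machine reaches the accept state rA and halts.

Final tape (ignoring leading/trailing blanks): aa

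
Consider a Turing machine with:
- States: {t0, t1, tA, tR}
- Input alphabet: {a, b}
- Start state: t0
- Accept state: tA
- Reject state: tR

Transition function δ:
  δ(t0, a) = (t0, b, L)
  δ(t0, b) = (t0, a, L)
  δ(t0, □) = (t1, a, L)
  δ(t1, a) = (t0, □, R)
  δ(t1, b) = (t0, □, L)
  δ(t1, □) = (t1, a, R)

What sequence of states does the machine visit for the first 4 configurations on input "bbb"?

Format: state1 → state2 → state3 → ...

Execution trace:
Initial: [t0]bbb
Step 1: δ(t0, b) = (t0, a, L) → [t0]□abb
Step 2: δ(t0, □) = (t1, a, L) → [t1]□aabb
Step 3: δ(t1, □) = (t1, a, R) → a[t1]aabb

State sequence: t0 → t0 → t1 → t1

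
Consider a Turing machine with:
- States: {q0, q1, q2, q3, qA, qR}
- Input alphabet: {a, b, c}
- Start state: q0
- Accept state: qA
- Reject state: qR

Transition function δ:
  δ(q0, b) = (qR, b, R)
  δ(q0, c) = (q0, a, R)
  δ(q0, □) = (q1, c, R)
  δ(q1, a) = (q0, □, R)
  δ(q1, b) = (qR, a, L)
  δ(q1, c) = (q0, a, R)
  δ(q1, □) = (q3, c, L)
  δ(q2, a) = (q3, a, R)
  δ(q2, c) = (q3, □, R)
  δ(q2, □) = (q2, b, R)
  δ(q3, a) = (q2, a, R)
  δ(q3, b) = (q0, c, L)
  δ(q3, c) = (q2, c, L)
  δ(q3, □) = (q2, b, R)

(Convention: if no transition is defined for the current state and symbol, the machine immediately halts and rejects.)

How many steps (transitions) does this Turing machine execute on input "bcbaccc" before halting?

Execution trace:
Initial: [q0]bcbaccc
Step 1: δ(q0, b) = (qR, b, R) → b[qR]cbaccc

The machine reaches the reject state qR and halts.

The machine executed 1 step before halting.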